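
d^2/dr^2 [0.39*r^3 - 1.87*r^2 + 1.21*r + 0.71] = 2.34*r - 3.74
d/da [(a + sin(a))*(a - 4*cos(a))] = (a + sin(a))*(4*sin(a) + 1) + (a - 4*cos(a))*(cos(a) + 1)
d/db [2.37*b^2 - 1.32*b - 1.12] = 4.74*b - 1.32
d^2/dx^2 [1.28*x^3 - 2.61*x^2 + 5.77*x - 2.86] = 7.68*x - 5.22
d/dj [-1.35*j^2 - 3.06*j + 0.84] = -2.7*j - 3.06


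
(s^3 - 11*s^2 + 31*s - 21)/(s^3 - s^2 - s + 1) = (s^2 - 10*s + 21)/(s^2 - 1)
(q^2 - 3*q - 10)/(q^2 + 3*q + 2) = (q - 5)/(q + 1)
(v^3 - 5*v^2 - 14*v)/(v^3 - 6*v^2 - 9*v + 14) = v/(v - 1)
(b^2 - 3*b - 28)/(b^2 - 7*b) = (b + 4)/b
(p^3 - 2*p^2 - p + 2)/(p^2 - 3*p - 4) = (p^2 - 3*p + 2)/(p - 4)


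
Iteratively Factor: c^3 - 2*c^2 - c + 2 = (c + 1)*(c^2 - 3*c + 2) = (c - 2)*(c + 1)*(c - 1)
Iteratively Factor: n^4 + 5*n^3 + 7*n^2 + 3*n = (n + 1)*(n^3 + 4*n^2 + 3*n) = n*(n + 1)*(n^2 + 4*n + 3) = n*(n + 1)*(n + 3)*(n + 1)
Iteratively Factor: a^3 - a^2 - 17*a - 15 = (a - 5)*(a^2 + 4*a + 3) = (a - 5)*(a + 3)*(a + 1)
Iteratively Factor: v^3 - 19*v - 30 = (v - 5)*(v^2 + 5*v + 6) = (v - 5)*(v + 3)*(v + 2)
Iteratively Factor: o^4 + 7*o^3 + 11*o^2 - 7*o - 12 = (o + 3)*(o^3 + 4*o^2 - o - 4) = (o + 3)*(o + 4)*(o^2 - 1) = (o - 1)*(o + 3)*(o + 4)*(o + 1)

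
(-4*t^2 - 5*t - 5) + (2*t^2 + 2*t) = -2*t^2 - 3*t - 5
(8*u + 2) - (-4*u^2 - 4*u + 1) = 4*u^2 + 12*u + 1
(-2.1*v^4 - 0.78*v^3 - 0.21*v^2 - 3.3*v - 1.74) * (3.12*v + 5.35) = -6.552*v^5 - 13.6686*v^4 - 4.8282*v^3 - 11.4195*v^2 - 23.0838*v - 9.309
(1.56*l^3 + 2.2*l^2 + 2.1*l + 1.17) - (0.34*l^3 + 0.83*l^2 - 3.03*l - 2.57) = 1.22*l^3 + 1.37*l^2 + 5.13*l + 3.74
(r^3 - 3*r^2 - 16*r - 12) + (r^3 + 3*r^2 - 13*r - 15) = 2*r^3 - 29*r - 27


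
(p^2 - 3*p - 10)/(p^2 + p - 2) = (p - 5)/(p - 1)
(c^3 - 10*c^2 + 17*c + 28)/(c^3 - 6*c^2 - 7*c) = (c - 4)/c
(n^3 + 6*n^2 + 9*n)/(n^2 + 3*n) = n + 3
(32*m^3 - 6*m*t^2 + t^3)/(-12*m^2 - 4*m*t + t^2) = (16*m^2 - 8*m*t + t^2)/(-6*m + t)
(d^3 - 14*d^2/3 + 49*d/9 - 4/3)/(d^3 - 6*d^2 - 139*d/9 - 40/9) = (-9*d^3 + 42*d^2 - 49*d + 12)/(-9*d^3 + 54*d^2 + 139*d + 40)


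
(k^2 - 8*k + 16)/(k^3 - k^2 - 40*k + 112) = 1/(k + 7)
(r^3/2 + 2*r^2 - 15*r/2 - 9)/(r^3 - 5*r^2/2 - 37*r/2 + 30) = (r^3 + 4*r^2 - 15*r - 18)/(2*r^3 - 5*r^2 - 37*r + 60)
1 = 1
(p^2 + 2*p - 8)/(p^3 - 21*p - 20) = (p - 2)/(p^2 - 4*p - 5)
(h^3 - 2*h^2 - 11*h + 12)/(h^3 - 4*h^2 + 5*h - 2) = (h^2 - h - 12)/(h^2 - 3*h + 2)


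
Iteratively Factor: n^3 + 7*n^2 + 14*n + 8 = (n + 1)*(n^2 + 6*n + 8) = (n + 1)*(n + 2)*(n + 4)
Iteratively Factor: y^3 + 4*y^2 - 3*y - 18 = (y - 2)*(y^2 + 6*y + 9) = (y - 2)*(y + 3)*(y + 3)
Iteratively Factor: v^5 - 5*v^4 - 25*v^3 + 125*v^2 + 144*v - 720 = (v - 3)*(v^4 - 2*v^3 - 31*v^2 + 32*v + 240) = (v - 5)*(v - 3)*(v^3 + 3*v^2 - 16*v - 48) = (v - 5)*(v - 3)*(v + 4)*(v^2 - v - 12) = (v - 5)*(v - 4)*(v - 3)*(v + 4)*(v + 3)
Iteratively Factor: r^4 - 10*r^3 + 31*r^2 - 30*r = (r - 3)*(r^3 - 7*r^2 + 10*r) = r*(r - 3)*(r^2 - 7*r + 10) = r*(r - 3)*(r - 2)*(r - 5)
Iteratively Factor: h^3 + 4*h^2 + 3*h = (h)*(h^2 + 4*h + 3) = h*(h + 1)*(h + 3)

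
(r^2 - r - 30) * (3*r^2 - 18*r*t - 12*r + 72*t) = 3*r^4 - 18*r^3*t - 15*r^3 + 90*r^2*t - 78*r^2 + 468*r*t + 360*r - 2160*t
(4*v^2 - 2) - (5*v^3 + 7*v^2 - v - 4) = -5*v^3 - 3*v^2 + v + 2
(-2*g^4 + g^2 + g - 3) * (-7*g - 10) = 14*g^5 + 20*g^4 - 7*g^3 - 17*g^2 + 11*g + 30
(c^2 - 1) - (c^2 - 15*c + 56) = 15*c - 57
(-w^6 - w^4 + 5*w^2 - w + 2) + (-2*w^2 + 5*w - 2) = -w^6 - w^4 + 3*w^2 + 4*w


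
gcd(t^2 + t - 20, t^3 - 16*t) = t - 4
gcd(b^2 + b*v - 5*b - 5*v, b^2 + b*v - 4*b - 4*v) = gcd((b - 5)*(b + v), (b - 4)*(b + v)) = b + v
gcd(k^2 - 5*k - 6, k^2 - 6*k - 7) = k + 1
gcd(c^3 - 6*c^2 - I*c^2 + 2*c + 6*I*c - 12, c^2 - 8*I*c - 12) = c - 2*I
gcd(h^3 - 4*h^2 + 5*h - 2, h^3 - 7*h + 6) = h^2 - 3*h + 2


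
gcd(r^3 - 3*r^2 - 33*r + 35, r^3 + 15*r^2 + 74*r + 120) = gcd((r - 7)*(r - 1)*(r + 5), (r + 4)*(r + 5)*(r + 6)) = r + 5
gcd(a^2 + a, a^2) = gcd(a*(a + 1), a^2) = a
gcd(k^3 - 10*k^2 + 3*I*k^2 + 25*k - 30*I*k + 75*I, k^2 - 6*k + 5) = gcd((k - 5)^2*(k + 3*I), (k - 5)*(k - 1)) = k - 5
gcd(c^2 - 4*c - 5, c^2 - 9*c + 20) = c - 5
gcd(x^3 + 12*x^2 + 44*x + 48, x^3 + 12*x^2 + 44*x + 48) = x^3 + 12*x^2 + 44*x + 48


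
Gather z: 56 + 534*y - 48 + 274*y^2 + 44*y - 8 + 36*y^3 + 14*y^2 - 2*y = 36*y^3 + 288*y^2 + 576*y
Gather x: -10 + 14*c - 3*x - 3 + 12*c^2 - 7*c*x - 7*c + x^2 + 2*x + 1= 12*c^2 + 7*c + x^2 + x*(-7*c - 1) - 12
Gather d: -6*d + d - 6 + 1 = -5*d - 5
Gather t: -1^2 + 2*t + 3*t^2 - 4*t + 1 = 3*t^2 - 2*t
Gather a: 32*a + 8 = 32*a + 8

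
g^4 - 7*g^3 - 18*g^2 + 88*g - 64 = (g - 8)*(g - 2)*(g - 1)*(g + 4)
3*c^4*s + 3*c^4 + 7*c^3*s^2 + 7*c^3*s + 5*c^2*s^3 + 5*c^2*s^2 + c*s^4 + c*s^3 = (c + s)^2*(3*c + s)*(c*s + c)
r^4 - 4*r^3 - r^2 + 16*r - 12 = (r - 3)*(r - 2)*(r - 1)*(r + 2)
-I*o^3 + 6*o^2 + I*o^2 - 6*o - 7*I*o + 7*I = (o - I)*(o + 7*I)*(-I*o + I)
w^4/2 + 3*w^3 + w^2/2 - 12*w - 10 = (w/2 + 1)*(w - 2)*(w + 1)*(w + 5)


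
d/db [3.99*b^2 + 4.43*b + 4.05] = 7.98*b + 4.43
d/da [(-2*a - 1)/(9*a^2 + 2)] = 2*(9*a^2 + 9*a - 2)/(81*a^4 + 36*a^2 + 4)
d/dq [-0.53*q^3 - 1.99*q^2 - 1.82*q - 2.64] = -1.59*q^2 - 3.98*q - 1.82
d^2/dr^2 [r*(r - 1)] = 2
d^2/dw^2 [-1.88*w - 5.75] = 0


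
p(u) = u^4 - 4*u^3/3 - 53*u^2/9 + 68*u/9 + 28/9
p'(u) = 4*u^3 - 4*u^2 - 106*u/9 + 68/9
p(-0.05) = 2.72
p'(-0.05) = 8.13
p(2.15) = 0.25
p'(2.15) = 3.50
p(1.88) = 0.13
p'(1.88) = -2.15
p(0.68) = 5.32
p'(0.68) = -1.05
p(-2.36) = 1.03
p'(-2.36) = -39.50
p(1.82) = 0.29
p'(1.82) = -3.02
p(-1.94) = -9.81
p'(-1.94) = -13.86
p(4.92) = 324.89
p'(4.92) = 329.17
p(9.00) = 5183.11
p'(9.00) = 2493.56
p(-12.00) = 22104.44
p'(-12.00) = -7339.11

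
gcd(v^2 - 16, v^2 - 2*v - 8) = v - 4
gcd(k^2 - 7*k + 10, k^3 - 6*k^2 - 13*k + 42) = k - 2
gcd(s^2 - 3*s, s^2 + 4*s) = s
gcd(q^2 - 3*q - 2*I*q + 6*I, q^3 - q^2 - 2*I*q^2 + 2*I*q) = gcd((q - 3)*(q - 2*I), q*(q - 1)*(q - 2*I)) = q - 2*I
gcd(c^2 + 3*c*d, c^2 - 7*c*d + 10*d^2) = 1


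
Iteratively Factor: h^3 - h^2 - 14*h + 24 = (h - 2)*(h^2 + h - 12) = (h - 2)*(h + 4)*(h - 3)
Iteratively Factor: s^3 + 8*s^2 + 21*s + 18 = (s + 3)*(s^2 + 5*s + 6) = (s + 2)*(s + 3)*(s + 3)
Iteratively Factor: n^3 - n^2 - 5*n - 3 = (n + 1)*(n^2 - 2*n - 3) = (n + 1)^2*(n - 3)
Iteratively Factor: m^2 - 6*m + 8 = (m - 4)*(m - 2)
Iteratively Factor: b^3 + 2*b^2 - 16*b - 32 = (b - 4)*(b^2 + 6*b + 8) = (b - 4)*(b + 4)*(b + 2)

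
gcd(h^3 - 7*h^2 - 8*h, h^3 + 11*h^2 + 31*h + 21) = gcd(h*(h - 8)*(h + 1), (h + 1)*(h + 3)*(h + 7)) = h + 1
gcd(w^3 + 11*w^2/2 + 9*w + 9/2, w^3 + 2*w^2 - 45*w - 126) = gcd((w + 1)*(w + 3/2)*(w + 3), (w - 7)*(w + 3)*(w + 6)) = w + 3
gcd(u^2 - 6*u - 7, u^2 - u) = 1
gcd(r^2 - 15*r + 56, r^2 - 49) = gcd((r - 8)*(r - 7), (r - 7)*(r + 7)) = r - 7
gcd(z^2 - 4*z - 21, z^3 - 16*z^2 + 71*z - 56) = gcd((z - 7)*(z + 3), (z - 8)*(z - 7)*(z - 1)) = z - 7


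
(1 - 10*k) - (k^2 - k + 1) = -k^2 - 9*k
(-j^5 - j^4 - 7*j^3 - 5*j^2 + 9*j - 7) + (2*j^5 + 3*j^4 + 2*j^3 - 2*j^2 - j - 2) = j^5 + 2*j^4 - 5*j^3 - 7*j^2 + 8*j - 9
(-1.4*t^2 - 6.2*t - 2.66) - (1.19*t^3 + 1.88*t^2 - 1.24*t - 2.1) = -1.19*t^3 - 3.28*t^2 - 4.96*t - 0.56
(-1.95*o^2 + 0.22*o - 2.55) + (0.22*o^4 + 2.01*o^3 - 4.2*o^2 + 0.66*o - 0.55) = 0.22*o^4 + 2.01*o^3 - 6.15*o^2 + 0.88*o - 3.1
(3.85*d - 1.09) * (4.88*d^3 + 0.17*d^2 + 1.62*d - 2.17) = 18.788*d^4 - 4.6647*d^3 + 6.0517*d^2 - 10.1203*d + 2.3653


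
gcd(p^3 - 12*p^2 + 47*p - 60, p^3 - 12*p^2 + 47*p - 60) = p^3 - 12*p^2 + 47*p - 60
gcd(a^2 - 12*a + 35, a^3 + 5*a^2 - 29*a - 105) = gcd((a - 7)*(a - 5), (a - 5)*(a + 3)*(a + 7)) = a - 5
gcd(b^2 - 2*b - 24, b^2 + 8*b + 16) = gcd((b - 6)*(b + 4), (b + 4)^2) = b + 4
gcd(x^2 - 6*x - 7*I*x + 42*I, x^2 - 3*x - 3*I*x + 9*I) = 1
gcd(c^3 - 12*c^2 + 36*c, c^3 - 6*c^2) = c^2 - 6*c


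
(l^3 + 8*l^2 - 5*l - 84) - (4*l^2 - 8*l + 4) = l^3 + 4*l^2 + 3*l - 88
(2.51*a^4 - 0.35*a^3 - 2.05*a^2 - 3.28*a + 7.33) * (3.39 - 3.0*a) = -7.53*a^5 + 9.5589*a^4 + 4.9635*a^3 + 2.8905*a^2 - 33.1092*a + 24.8487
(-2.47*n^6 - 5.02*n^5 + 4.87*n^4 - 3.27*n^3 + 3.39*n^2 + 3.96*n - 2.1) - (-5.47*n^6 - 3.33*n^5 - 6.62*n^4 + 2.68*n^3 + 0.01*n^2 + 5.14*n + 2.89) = 3.0*n^6 - 1.69*n^5 + 11.49*n^4 - 5.95*n^3 + 3.38*n^2 - 1.18*n - 4.99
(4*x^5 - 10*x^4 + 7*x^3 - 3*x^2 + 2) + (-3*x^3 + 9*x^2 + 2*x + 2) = 4*x^5 - 10*x^4 + 4*x^3 + 6*x^2 + 2*x + 4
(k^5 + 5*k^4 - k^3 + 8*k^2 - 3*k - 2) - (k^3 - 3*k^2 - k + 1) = k^5 + 5*k^4 - 2*k^3 + 11*k^2 - 2*k - 3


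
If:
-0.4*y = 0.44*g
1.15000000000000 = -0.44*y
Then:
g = 2.38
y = -2.61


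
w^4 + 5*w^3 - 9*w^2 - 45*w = w*(w - 3)*(w + 3)*(w + 5)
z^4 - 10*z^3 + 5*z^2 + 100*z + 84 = (z - 7)*(z - 6)*(z + 1)*(z + 2)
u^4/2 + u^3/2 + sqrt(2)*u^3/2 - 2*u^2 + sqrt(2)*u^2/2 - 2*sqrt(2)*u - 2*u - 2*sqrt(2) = (u - 2)*(u + 1)*(sqrt(2)*u/2 + 1)*(sqrt(2)*u/2 + sqrt(2))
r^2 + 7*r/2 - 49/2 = (r - 7/2)*(r + 7)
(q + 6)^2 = q^2 + 12*q + 36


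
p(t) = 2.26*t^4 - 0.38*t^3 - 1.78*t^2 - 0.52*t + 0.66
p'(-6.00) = -1972.84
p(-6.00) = 2950.74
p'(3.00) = 222.62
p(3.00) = 155.88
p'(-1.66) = -39.10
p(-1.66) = 15.52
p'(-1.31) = -18.14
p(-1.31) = 5.80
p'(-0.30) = 0.20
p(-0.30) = 0.68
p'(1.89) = 49.71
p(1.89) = 19.59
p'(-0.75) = -2.30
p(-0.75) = 0.92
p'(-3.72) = -468.42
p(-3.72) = 430.32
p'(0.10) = -0.88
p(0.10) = 0.59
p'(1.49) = 21.55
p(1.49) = 5.82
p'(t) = 9.04*t^3 - 1.14*t^2 - 3.56*t - 0.52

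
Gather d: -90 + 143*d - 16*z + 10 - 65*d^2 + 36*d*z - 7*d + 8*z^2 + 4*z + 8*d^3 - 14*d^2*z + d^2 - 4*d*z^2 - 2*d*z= 8*d^3 + d^2*(-14*z - 64) + d*(-4*z^2 + 34*z + 136) + 8*z^2 - 12*z - 80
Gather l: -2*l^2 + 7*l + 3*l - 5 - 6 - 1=-2*l^2 + 10*l - 12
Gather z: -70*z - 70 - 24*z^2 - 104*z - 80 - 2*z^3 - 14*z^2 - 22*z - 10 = -2*z^3 - 38*z^2 - 196*z - 160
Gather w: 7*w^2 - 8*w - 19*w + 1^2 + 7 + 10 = 7*w^2 - 27*w + 18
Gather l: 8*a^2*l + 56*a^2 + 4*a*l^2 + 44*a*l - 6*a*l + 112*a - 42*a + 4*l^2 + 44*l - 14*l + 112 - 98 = 56*a^2 + 70*a + l^2*(4*a + 4) + l*(8*a^2 + 38*a + 30) + 14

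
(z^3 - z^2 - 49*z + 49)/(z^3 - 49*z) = (z - 1)/z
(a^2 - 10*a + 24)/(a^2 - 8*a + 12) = (a - 4)/(a - 2)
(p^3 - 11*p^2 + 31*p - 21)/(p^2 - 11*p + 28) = (p^2 - 4*p + 3)/(p - 4)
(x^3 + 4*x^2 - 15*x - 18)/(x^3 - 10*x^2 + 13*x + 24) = (x + 6)/(x - 8)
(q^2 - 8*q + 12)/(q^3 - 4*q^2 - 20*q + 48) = 1/(q + 4)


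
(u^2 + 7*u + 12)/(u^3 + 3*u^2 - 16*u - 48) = 1/(u - 4)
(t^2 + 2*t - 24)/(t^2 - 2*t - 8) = (t + 6)/(t + 2)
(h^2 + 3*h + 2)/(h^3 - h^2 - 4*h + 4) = (h + 1)/(h^2 - 3*h + 2)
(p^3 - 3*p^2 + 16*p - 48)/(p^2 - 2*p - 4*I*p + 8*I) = (p^2 + p*(-3 + 4*I) - 12*I)/(p - 2)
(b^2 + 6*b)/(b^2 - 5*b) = (b + 6)/(b - 5)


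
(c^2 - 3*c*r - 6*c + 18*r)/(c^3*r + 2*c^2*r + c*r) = (c^2 - 3*c*r - 6*c + 18*r)/(c*r*(c^2 + 2*c + 1))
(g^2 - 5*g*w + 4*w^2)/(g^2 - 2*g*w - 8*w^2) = (g - w)/(g + 2*w)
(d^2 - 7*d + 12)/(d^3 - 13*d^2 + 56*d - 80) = (d - 3)/(d^2 - 9*d + 20)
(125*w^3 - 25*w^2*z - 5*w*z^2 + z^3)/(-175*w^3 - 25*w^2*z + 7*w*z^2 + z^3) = (-5*w + z)/(7*w + z)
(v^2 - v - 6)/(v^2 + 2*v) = (v - 3)/v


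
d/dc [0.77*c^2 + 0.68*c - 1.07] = 1.54*c + 0.68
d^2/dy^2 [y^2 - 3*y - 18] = 2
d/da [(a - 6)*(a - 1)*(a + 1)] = 3*a^2 - 12*a - 1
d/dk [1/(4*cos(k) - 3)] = 4*sin(k)/(4*cos(k) - 3)^2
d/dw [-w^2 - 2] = -2*w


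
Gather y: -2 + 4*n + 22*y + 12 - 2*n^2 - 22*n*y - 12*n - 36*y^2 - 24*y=-2*n^2 - 8*n - 36*y^2 + y*(-22*n - 2) + 10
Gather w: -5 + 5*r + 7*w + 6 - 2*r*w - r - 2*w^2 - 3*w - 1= 4*r - 2*w^2 + w*(4 - 2*r)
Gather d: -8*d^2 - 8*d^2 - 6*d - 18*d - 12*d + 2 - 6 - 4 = -16*d^2 - 36*d - 8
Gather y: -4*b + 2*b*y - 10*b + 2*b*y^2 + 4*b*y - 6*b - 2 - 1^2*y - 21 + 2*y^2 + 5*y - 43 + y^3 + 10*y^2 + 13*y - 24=-20*b + y^3 + y^2*(2*b + 12) + y*(6*b + 17) - 90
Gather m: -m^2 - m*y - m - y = -m^2 + m*(-y - 1) - y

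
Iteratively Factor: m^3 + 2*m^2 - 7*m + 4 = (m - 1)*(m^2 + 3*m - 4) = (m - 1)^2*(m + 4)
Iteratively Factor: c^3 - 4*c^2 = (c - 4)*(c^2) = c*(c - 4)*(c)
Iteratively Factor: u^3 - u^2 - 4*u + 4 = (u - 1)*(u^2 - 4) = (u - 2)*(u - 1)*(u + 2)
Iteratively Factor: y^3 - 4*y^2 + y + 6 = (y - 3)*(y^2 - y - 2) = (y - 3)*(y + 1)*(y - 2)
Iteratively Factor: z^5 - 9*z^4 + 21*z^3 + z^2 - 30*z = (z - 3)*(z^4 - 6*z^3 + 3*z^2 + 10*z) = (z - 3)*(z + 1)*(z^3 - 7*z^2 + 10*z) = z*(z - 3)*(z + 1)*(z^2 - 7*z + 10) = z*(z - 3)*(z - 2)*(z + 1)*(z - 5)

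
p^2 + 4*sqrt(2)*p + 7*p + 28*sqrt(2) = (p + 7)*(p + 4*sqrt(2))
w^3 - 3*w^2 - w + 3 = (w - 3)*(w - 1)*(w + 1)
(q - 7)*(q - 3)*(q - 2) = q^3 - 12*q^2 + 41*q - 42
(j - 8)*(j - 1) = j^2 - 9*j + 8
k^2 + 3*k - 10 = (k - 2)*(k + 5)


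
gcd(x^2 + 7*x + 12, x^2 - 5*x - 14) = 1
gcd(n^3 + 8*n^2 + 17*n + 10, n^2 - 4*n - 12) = n + 2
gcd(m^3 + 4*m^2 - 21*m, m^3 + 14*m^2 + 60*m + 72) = 1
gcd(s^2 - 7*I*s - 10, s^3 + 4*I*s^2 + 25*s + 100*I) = s - 5*I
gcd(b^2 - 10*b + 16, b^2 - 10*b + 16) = b^2 - 10*b + 16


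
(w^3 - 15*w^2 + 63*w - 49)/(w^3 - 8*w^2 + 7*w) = (w - 7)/w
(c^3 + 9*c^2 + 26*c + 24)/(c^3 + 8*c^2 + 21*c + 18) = (c + 4)/(c + 3)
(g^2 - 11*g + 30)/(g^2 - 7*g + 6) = (g - 5)/(g - 1)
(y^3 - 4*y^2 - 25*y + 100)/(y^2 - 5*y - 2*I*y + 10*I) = (y^2 + y - 20)/(y - 2*I)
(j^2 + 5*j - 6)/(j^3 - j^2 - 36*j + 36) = 1/(j - 6)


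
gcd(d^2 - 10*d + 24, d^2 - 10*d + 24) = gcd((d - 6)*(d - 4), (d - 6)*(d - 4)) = d^2 - 10*d + 24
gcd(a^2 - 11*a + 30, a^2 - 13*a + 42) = a - 6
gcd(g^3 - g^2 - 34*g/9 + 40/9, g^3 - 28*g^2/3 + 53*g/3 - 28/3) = g - 4/3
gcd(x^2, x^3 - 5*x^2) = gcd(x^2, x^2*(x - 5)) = x^2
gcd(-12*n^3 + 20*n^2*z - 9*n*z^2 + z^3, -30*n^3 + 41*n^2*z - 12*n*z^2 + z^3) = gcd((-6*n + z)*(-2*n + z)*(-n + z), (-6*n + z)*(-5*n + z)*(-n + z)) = 6*n^2 - 7*n*z + z^2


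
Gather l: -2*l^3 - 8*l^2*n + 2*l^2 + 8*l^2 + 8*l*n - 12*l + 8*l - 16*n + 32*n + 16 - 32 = -2*l^3 + l^2*(10 - 8*n) + l*(8*n - 4) + 16*n - 16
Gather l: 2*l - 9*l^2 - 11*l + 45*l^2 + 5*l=36*l^2 - 4*l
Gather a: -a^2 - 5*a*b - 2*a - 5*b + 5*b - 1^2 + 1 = -a^2 + a*(-5*b - 2)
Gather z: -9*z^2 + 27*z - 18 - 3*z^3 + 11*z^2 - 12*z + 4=-3*z^3 + 2*z^2 + 15*z - 14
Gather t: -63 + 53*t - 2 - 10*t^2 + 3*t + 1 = -10*t^2 + 56*t - 64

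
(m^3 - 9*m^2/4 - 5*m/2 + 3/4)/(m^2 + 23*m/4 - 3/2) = (m^2 - 2*m - 3)/(m + 6)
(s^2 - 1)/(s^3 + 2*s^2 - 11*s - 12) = (s - 1)/(s^2 + s - 12)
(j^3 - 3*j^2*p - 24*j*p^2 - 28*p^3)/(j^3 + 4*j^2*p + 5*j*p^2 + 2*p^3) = (j^2 - 5*j*p - 14*p^2)/(j^2 + 2*j*p + p^2)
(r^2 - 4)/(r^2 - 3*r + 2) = (r + 2)/(r - 1)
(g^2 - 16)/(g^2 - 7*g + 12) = (g + 4)/(g - 3)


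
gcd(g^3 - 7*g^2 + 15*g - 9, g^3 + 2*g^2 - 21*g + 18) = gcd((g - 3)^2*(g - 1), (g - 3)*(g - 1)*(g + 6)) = g^2 - 4*g + 3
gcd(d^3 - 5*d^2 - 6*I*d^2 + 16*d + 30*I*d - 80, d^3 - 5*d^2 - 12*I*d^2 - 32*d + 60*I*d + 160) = d^2 + d*(-5 - 8*I) + 40*I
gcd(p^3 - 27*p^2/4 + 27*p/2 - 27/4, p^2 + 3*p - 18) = p - 3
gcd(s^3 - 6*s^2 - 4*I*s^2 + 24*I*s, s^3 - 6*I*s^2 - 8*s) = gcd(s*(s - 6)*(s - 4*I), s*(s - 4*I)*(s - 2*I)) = s^2 - 4*I*s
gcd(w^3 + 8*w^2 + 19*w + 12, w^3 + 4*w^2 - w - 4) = w^2 + 5*w + 4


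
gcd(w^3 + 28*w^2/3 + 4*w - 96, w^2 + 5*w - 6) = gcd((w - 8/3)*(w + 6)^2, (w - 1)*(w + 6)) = w + 6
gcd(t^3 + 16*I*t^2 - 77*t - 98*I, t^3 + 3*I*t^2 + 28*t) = t + 7*I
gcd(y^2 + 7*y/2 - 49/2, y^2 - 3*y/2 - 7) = y - 7/2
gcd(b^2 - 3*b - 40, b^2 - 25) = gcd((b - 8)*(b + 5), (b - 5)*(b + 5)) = b + 5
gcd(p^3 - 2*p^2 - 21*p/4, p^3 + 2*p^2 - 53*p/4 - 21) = p^2 - 2*p - 21/4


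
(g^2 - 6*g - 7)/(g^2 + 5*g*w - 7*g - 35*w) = (g + 1)/(g + 5*w)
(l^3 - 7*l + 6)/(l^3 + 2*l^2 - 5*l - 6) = (l - 1)/(l + 1)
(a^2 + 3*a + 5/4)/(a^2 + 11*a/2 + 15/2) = (a + 1/2)/(a + 3)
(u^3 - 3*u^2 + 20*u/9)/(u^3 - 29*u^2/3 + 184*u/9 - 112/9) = u*(3*u - 5)/(3*u^2 - 25*u + 28)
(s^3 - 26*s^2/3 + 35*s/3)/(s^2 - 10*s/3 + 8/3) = s*(3*s^2 - 26*s + 35)/(3*s^2 - 10*s + 8)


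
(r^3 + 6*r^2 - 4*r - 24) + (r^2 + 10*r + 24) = r^3 + 7*r^2 + 6*r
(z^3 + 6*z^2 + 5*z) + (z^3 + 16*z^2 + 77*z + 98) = 2*z^3 + 22*z^2 + 82*z + 98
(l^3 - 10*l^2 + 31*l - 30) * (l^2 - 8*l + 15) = l^5 - 18*l^4 + 126*l^3 - 428*l^2 + 705*l - 450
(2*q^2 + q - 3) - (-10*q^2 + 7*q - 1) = 12*q^2 - 6*q - 2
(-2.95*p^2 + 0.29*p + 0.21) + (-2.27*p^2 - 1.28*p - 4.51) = -5.22*p^2 - 0.99*p - 4.3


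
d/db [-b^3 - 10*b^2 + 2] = b*(-3*b - 20)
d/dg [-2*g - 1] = -2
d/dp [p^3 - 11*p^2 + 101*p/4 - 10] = 3*p^2 - 22*p + 101/4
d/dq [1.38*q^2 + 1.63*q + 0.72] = 2.76*q + 1.63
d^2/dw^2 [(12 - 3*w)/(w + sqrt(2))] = 6*(sqrt(2) + 4)/(w + sqrt(2))^3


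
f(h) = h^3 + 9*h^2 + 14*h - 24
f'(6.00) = 230.00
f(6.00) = 600.00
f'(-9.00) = 95.00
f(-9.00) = -150.00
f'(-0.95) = -0.39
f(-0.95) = -30.03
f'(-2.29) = -11.49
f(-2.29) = -20.87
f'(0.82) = 30.78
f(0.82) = -5.92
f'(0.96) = 34.04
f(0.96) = -1.38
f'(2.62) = 81.75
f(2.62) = 92.44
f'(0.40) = 21.68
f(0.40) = -16.90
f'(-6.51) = 23.96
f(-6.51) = -9.61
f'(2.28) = 70.64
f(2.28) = 66.56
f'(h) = 3*h^2 + 18*h + 14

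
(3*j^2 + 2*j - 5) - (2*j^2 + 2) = j^2 + 2*j - 7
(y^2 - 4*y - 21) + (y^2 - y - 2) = 2*y^2 - 5*y - 23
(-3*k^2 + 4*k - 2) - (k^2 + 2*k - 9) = -4*k^2 + 2*k + 7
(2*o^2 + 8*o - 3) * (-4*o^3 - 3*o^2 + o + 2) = -8*o^5 - 38*o^4 - 10*o^3 + 21*o^2 + 13*o - 6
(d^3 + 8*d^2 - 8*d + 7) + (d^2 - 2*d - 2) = d^3 + 9*d^2 - 10*d + 5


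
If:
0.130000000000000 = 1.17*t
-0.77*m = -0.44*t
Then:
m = 0.06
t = 0.11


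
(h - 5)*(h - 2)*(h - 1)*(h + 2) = h^4 - 6*h^3 + h^2 + 24*h - 20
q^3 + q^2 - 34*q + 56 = (q - 4)*(q - 2)*(q + 7)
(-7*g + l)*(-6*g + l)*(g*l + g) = 42*g^3*l + 42*g^3 - 13*g^2*l^2 - 13*g^2*l + g*l^3 + g*l^2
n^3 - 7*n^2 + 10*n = n*(n - 5)*(n - 2)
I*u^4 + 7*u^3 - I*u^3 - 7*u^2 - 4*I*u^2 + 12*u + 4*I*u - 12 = (u - 6*I)*(u - 2*I)*(u + I)*(I*u - I)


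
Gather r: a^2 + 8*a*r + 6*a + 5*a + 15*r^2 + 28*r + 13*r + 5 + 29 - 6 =a^2 + 11*a + 15*r^2 + r*(8*a + 41) + 28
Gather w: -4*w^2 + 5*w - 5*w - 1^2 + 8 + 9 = 16 - 4*w^2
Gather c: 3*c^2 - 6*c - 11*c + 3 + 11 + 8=3*c^2 - 17*c + 22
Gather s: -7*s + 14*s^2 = 14*s^2 - 7*s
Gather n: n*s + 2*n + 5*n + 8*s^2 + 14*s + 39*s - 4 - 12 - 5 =n*(s + 7) + 8*s^2 + 53*s - 21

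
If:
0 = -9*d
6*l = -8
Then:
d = 0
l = -4/3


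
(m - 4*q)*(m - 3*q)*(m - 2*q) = m^3 - 9*m^2*q + 26*m*q^2 - 24*q^3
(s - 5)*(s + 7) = s^2 + 2*s - 35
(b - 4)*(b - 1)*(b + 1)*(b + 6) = b^4 + 2*b^3 - 25*b^2 - 2*b + 24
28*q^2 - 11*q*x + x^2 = (-7*q + x)*(-4*q + x)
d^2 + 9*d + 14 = (d + 2)*(d + 7)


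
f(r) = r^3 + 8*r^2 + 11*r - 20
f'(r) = 3*r^2 + 16*r + 11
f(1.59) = 21.73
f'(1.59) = 44.02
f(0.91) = -2.61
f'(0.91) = 28.04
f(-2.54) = -12.71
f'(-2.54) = -10.29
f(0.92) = -2.33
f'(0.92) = 28.26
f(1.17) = 5.42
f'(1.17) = 33.83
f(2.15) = 50.57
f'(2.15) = 59.27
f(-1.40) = -22.46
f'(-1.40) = -5.52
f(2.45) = 69.68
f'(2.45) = 68.21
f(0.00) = -20.00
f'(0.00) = 11.00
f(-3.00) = -8.00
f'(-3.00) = -10.00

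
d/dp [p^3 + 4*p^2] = p*(3*p + 8)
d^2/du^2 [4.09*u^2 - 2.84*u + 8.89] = 8.18000000000000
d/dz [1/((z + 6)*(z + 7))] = (-2*z - 13)/(z^4 + 26*z^3 + 253*z^2 + 1092*z + 1764)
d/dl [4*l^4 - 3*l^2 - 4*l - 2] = 16*l^3 - 6*l - 4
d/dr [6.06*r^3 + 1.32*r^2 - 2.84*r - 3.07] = 18.18*r^2 + 2.64*r - 2.84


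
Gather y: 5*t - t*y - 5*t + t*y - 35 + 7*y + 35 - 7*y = 0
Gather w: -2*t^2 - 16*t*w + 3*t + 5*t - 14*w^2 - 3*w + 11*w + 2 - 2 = -2*t^2 + 8*t - 14*w^2 + w*(8 - 16*t)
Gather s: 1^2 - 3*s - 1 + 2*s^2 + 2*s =2*s^2 - s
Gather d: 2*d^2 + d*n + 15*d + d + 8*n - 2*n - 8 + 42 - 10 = 2*d^2 + d*(n + 16) + 6*n + 24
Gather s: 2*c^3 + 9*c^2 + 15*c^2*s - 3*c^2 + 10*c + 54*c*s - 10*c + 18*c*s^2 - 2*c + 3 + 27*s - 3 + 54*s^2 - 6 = 2*c^3 + 6*c^2 - 2*c + s^2*(18*c + 54) + s*(15*c^2 + 54*c + 27) - 6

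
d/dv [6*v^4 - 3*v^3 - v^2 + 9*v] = 24*v^3 - 9*v^2 - 2*v + 9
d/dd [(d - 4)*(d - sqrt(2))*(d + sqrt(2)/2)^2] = 4*d^3 - 12*d^2 - 3*d - sqrt(2)/2 + 6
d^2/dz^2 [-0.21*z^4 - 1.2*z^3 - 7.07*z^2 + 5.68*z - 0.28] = -2.52*z^2 - 7.2*z - 14.14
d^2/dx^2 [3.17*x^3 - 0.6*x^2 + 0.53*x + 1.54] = 19.02*x - 1.2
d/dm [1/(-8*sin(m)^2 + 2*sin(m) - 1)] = 2*(8*sin(m) - 1)*cos(m)/(8*sin(m)^2 - 2*sin(m) + 1)^2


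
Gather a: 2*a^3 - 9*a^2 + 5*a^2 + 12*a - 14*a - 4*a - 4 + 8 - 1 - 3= 2*a^3 - 4*a^2 - 6*a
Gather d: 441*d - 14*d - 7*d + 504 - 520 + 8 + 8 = 420*d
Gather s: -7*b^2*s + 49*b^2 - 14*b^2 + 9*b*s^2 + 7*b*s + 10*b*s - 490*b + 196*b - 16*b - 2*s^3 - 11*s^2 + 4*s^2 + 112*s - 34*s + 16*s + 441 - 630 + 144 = 35*b^2 - 310*b - 2*s^3 + s^2*(9*b - 7) + s*(-7*b^2 + 17*b + 94) - 45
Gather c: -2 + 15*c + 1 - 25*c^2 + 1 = -25*c^2 + 15*c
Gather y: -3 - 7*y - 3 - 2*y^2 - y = -2*y^2 - 8*y - 6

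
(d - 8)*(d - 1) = d^2 - 9*d + 8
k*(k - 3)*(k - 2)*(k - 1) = k^4 - 6*k^3 + 11*k^2 - 6*k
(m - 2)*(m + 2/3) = m^2 - 4*m/3 - 4/3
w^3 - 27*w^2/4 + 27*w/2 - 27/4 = (w - 3)^2*(w - 3/4)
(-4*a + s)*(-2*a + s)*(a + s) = 8*a^3 + 2*a^2*s - 5*a*s^2 + s^3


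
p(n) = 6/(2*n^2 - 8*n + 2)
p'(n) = 6*(8 - 4*n)/(2*n^2 - 8*n + 2)^2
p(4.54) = 0.87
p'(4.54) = -1.28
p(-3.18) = 0.13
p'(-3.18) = 0.05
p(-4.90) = 0.07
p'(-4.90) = 0.02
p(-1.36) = 0.36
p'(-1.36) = 0.29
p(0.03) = 3.41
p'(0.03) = 15.23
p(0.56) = -3.24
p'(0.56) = 10.07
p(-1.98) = 0.23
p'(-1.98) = 0.14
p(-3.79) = 0.10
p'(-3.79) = 0.04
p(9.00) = 0.07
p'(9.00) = -0.02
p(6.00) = 0.23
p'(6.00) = -0.14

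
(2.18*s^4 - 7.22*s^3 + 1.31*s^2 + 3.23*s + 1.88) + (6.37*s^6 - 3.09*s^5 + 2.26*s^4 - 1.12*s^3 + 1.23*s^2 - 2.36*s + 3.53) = 6.37*s^6 - 3.09*s^5 + 4.44*s^4 - 8.34*s^3 + 2.54*s^2 + 0.87*s + 5.41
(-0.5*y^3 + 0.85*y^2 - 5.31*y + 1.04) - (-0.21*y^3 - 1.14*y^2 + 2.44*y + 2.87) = -0.29*y^3 + 1.99*y^2 - 7.75*y - 1.83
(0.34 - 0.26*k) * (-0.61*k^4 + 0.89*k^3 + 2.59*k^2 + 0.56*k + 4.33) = 0.1586*k^5 - 0.4388*k^4 - 0.3708*k^3 + 0.735*k^2 - 0.9354*k + 1.4722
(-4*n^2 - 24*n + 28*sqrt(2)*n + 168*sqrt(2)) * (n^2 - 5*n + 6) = -4*n^4 - 4*n^3 + 28*sqrt(2)*n^3 + 28*sqrt(2)*n^2 + 96*n^2 - 672*sqrt(2)*n - 144*n + 1008*sqrt(2)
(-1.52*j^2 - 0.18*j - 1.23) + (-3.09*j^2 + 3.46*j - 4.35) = -4.61*j^2 + 3.28*j - 5.58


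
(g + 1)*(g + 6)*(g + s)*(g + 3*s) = g^4 + 4*g^3*s + 7*g^3 + 3*g^2*s^2 + 28*g^2*s + 6*g^2 + 21*g*s^2 + 24*g*s + 18*s^2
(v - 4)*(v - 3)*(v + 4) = v^3 - 3*v^2 - 16*v + 48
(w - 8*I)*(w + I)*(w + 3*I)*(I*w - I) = I*w^4 + 4*w^3 - I*w^3 - 4*w^2 + 29*I*w^2 - 24*w - 29*I*w + 24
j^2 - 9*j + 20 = (j - 5)*(j - 4)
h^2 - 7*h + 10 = (h - 5)*(h - 2)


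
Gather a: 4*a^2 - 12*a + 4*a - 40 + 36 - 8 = 4*a^2 - 8*a - 12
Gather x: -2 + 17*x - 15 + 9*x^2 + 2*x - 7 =9*x^2 + 19*x - 24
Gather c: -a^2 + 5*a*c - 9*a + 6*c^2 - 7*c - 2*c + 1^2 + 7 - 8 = -a^2 - 9*a + 6*c^2 + c*(5*a - 9)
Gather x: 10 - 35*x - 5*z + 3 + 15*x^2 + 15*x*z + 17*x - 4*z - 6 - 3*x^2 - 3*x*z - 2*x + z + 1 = 12*x^2 + x*(12*z - 20) - 8*z + 8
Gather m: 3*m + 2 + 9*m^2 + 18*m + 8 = 9*m^2 + 21*m + 10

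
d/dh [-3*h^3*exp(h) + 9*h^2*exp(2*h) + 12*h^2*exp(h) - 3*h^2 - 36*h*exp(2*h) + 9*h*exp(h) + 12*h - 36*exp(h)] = -3*h^3*exp(h) + 18*h^2*exp(2*h) + 3*h^2*exp(h) - 54*h*exp(2*h) + 33*h*exp(h) - 6*h - 36*exp(2*h) - 27*exp(h) + 12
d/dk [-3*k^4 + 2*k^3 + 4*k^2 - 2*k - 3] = -12*k^3 + 6*k^2 + 8*k - 2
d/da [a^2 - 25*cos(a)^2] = 2*a + 25*sin(2*a)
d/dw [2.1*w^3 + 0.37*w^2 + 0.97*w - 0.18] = 6.3*w^2 + 0.74*w + 0.97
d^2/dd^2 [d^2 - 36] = 2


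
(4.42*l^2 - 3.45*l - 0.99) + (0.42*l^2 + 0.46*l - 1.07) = 4.84*l^2 - 2.99*l - 2.06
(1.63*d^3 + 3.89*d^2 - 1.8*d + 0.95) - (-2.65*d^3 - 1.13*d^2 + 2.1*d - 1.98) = 4.28*d^3 + 5.02*d^2 - 3.9*d + 2.93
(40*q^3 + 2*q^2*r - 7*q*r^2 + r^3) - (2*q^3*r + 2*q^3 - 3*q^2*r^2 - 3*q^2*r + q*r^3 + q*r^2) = -2*q^3*r + 38*q^3 + 3*q^2*r^2 + 5*q^2*r - q*r^3 - 8*q*r^2 + r^3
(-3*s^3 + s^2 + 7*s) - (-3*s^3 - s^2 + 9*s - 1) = 2*s^2 - 2*s + 1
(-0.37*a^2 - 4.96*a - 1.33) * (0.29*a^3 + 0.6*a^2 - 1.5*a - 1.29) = -0.1073*a^5 - 1.6604*a^4 - 2.8067*a^3 + 7.1193*a^2 + 8.3934*a + 1.7157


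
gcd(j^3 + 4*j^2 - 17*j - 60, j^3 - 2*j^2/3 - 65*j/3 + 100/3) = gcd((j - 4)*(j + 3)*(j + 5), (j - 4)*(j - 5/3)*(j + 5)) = j^2 + j - 20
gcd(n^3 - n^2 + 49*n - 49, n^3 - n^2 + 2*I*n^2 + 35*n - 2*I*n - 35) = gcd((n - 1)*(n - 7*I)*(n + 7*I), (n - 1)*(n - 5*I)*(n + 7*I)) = n^2 + n*(-1 + 7*I) - 7*I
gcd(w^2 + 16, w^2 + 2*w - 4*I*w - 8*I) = w - 4*I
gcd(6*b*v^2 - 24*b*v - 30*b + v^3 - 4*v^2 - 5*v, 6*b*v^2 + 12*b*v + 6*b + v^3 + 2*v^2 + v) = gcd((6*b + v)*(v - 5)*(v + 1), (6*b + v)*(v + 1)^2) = 6*b*v + 6*b + v^2 + v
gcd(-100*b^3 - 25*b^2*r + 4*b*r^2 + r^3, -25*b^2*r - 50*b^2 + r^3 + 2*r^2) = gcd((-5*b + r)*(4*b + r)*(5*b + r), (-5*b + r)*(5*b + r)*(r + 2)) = -25*b^2 + r^2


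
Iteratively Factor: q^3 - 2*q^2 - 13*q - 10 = (q + 1)*(q^2 - 3*q - 10) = (q + 1)*(q + 2)*(q - 5)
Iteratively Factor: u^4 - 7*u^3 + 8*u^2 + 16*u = (u - 4)*(u^3 - 3*u^2 - 4*u) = (u - 4)*(u + 1)*(u^2 - 4*u) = (u - 4)^2*(u + 1)*(u)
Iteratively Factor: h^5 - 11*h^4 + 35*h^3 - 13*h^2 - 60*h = (h - 4)*(h^4 - 7*h^3 + 7*h^2 + 15*h) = (h - 4)*(h + 1)*(h^3 - 8*h^2 + 15*h) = (h - 5)*(h - 4)*(h + 1)*(h^2 - 3*h) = (h - 5)*(h - 4)*(h - 3)*(h + 1)*(h)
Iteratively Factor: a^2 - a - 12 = (a - 4)*(a + 3)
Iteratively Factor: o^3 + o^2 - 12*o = (o - 3)*(o^2 + 4*o) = o*(o - 3)*(o + 4)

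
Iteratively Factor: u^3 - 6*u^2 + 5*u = (u - 5)*(u^2 - u) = u*(u - 5)*(u - 1)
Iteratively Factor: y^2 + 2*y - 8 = (y + 4)*(y - 2)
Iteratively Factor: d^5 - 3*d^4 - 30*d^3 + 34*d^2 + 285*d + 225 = (d - 5)*(d^4 + 2*d^3 - 20*d^2 - 66*d - 45) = (d - 5)^2*(d^3 + 7*d^2 + 15*d + 9) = (d - 5)^2*(d + 1)*(d^2 + 6*d + 9) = (d - 5)^2*(d + 1)*(d + 3)*(d + 3)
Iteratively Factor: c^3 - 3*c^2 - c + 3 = (c - 1)*(c^2 - 2*c - 3) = (c - 3)*(c - 1)*(c + 1)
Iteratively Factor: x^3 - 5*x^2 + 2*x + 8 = (x - 4)*(x^2 - x - 2) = (x - 4)*(x + 1)*(x - 2)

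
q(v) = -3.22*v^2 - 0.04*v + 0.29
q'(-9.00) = 57.92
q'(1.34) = -8.67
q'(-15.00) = 96.56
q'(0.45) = -2.94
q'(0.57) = -3.71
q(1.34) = -5.55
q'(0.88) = -5.71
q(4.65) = -69.52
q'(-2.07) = 13.29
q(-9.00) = -260.17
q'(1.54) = -9.96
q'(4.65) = -29.99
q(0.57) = -0.78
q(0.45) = -0.38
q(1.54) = -7.41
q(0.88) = -2.24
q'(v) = -6.44*v - 0.04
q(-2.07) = -13.42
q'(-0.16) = 0.99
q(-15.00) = -723.61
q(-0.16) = 0.21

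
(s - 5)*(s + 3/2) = s^2 - 7*s/2 - 15/2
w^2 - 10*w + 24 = (w - 6)*(w - 4)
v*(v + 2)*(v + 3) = v^3 + 5*v^2 + 6*v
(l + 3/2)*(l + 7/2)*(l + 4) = l^3 + 9*l^2 + 101*l/4 + 21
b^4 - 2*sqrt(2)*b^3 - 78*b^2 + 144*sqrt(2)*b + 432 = (b - 6*sqrt(2))*(b - 3*sqrt(2))*(b + sqrt(2))*(b + 6*sqrt(2))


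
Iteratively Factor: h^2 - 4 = (h + 2)*(h - 2)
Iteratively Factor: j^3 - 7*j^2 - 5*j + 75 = (j - 5)*(j^2 - 2*j - 15) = (j - 5)*(j + 3)*(j - 5)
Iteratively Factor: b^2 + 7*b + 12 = (b + 3)*(b + 4)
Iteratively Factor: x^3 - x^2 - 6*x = (x)*(x^2 - x - 6) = x*(x + 2)*(x - 3)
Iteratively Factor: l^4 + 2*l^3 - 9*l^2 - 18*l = (l + 2)*(l^3 - 9*l) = (l + 2)*(l + 3)*(l^2 - 3*l) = l*(l + 2)*(l + 3)*(l - 3)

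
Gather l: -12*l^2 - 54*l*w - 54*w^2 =-12*l^2 - 54*l*w - 54*w^2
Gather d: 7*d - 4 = 7*d - 4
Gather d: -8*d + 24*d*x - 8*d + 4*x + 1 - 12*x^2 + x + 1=d*(24*x - 16) - 12*x^2 + 5*x + 2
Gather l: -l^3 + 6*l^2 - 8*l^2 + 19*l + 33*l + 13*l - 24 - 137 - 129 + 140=-l^3 - 2*l^2 + 65*l - 150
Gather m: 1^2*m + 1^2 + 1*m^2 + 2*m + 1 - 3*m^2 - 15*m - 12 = -2*m^2 - 12*m - 10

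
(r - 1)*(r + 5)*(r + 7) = r^3 + 11*r^2 + 23*r - 35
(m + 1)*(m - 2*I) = m^2 + m - 2*I*m - 2*I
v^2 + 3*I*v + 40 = (v - 5*I)*(v + 8*I)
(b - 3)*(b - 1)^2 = b^3 - 5*b^2 + 7*b - 3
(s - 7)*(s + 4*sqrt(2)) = s^2 - 7*s + 4*sqrt(2)*s - 28*sqrt(2)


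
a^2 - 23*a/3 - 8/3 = (a - 8)*(a + 1/3)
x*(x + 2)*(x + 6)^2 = x^4 + 14*x^3 + 60*x^2 + 72*x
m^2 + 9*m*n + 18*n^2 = (m + 3*n)*(m + 6*n)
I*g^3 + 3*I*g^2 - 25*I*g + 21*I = (g - 3)*(g + 7)*(I*g - I)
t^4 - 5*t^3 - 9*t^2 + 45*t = t*(t - 5)*(t - 3)*(t + 3)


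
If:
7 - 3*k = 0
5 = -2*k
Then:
No Solution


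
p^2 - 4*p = p*(p - 4)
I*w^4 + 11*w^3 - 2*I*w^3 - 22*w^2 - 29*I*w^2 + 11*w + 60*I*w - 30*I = (w - 1)*(w - 6*I)*(w - 5*I)*(I*w - I)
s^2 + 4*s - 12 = (s - 2)*(s + 6)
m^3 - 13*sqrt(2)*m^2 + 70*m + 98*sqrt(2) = (m - 7*sqrt(2))^2*(m + sqrt(2))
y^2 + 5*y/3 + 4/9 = (y + 1/3)*(y + 4/3)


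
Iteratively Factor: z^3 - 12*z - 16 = (z + 2)*(z^2 - 2*z - 8) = (z - 4)*(z + 2)*(z + 2)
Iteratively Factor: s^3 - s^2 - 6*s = (s + 2)*(s^2 - 3*s) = (s - 3)*(s + 2)*(s)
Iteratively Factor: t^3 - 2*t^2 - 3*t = (t + 1)*(t^2 - 3*t) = (t - 3)*(t + 1)*(t)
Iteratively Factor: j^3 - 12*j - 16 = (j + 2)*(j^2 - 2*j - 8) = (j + 2)^2*(j - 4)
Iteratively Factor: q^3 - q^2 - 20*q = (q + 4)*(q^2 - 5*q) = (q - 5)*(q + 4)*(q)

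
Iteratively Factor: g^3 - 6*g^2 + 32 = (g - 4)*(g^2 - 2*g - 8) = (g - 4)*(g + 2)*(g - 4)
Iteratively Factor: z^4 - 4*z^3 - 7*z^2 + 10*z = (z - 5)*(z^3 + z^2 - 2*z) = (z - 5)*(z + 2)*(z^2 - z) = (z - 5)*(z - 1)*(z + 2)*(z)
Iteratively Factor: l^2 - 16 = (l + 4)*(l - 4)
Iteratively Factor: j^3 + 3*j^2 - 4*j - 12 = (j + 3)*(j^2 - 4) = (j - 2)*(j + 3)*(j + 2)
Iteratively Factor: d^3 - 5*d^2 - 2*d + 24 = (d - 4)*(d^2 - d - 6) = (d - 4)*(d - 3)*(d + 2)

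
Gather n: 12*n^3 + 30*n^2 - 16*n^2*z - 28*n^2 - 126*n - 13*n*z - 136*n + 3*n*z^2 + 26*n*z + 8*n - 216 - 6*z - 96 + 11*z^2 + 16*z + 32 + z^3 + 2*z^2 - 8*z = 12*n^3 + n^2*(2 - 16*z) + n*(3*z^2 + 13*z - 254) + z^3 + 13*z^2 + 2*z - 280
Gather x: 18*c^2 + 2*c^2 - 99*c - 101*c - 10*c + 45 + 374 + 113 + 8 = 20*c^2 - 210*c + 540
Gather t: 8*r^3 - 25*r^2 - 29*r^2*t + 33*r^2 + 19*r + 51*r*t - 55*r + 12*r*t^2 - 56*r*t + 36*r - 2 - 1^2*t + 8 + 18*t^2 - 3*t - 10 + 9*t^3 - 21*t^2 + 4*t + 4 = 8*r^3 + 8*r^2 + 9*t^3 + t^2*(12*r - 3) + t*(-29*r^2 - 5*r)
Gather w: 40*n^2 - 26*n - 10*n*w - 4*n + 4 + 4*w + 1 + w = 40*n^2 - 30*n + w*(5 - 10*n) + 5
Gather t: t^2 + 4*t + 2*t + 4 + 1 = t^2 + 6*t + 5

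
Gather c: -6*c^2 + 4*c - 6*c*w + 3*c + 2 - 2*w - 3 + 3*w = -6*c^2 + c*(7 - 6*w) + w - 1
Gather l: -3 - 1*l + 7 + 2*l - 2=l + 2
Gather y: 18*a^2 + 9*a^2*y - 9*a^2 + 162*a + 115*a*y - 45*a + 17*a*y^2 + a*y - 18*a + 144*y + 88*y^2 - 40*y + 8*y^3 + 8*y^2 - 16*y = 9*a^2 + 99*a + 8*y^3 + y^2*(17*a + 96) + y*(9*a^2 + 116*a + 88)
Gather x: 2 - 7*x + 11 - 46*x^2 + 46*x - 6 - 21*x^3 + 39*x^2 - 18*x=-21*x^3 - 7*x^2 + 21*x + 7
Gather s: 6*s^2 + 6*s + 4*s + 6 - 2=6*s^2 + 10*s + 4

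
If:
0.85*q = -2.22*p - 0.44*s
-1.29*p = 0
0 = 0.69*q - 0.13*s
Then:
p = 0.00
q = 0.00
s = 0.00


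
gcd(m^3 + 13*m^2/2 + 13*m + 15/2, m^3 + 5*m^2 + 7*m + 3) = m^2 + 4*m + 3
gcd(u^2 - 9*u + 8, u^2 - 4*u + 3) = u - 1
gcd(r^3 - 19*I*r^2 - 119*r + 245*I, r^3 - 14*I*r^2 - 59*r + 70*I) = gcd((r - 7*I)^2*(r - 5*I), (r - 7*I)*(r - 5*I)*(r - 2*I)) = r^2 - 12*I*r - 35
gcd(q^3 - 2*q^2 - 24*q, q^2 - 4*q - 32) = q + 4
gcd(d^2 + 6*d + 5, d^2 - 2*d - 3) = d + 1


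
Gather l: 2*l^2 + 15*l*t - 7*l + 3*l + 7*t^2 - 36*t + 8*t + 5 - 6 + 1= 2*l^2 + l*(15*t - 4) + 7*t^2 - 28*t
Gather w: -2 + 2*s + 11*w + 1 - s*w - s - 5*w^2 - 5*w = s - 5*w^2 + w*(6 - s) - 1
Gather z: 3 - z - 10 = -z - 7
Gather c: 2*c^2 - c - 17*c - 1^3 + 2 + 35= 2*c^2 - 18*c + 36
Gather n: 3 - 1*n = 3 - n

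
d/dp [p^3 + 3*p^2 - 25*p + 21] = 3*p^2 + 6*p - 25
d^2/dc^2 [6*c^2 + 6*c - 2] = 12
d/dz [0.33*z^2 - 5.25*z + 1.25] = 0.66*z - 5.25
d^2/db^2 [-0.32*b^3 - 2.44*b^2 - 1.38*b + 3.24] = -1.92*b - 4.88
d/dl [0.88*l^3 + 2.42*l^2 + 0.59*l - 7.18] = 2.64*l^2 + 4.84*l + 0.59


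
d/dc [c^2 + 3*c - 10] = 2*c + 3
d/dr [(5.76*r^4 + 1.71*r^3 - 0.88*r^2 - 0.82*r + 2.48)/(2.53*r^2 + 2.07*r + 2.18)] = (29.1456*r^5 + 40.0959*r^4 + 57.3066*r^3 + 11.4364*r^2 - 16.3856*r - 6.9212)/(6.4009*r^4 + 10.4742*r^3 + 15.3157*r^2 + 9.0252*r + 4.7524)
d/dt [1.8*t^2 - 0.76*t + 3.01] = 3.6*t - 0.76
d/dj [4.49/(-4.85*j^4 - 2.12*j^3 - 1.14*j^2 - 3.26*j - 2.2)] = (87.106*j^3 + 28.5564*j^2 + 10.2372*j + 14.6374)/(4.85*j^4 + 2.12*j^3 + 1.14*j^2 + 3.26*j + 2.2)^2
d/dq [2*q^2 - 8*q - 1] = 4*q - 8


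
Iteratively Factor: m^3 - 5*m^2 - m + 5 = (m - 1)*(m^2 - 4*m - 5) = (m - 5)*(m - 1)*(m + 1)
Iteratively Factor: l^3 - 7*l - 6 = (l + 1)*(l^2 - l - 6) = (l - 3)*(l + 1)*(l + 2)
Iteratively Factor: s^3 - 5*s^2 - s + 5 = (s + 1)*(s^2 - 6*s + 5) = (s - 5)*(s + 1)*(s - 1)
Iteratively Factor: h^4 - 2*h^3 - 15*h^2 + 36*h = (h + 4)*(h^3 - 6*h^2 + 9*h) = (h - 3)*(h + 4)*(h^2 - 3*h) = h*(h - 3)*(h + 4)*(h - 3)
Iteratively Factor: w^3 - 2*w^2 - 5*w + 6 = (w - 1)*(w^2 - w - 6) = (w - 1)*(w + 2)*(w - 3)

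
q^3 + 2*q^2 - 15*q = q*(q - 3)*(q + 5)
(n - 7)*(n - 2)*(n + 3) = n^3 - 6*n^2 - 13*n + 42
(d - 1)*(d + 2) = d^2 + d - 2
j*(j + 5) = j^2 + 5*j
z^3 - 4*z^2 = z^2*(z - 4)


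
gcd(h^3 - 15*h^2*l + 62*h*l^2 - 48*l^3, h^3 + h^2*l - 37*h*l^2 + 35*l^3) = h - l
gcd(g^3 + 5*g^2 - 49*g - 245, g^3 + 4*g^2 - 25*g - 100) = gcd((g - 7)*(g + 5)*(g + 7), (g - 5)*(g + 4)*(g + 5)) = g + 5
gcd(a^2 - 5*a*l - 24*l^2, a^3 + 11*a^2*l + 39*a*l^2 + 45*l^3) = a + 3*l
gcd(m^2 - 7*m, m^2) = m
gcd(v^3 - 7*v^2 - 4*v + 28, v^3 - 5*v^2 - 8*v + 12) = v + 2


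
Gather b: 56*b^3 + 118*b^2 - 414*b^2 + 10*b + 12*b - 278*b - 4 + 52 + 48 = 56*b^3 - 296*b^2 - 256*b + 96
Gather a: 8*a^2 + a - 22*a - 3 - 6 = 8*a^2 - 21*a - 9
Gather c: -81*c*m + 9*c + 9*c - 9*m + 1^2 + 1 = c*(18 - 81*m) - 9*m + 2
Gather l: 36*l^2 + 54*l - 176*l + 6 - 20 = 36*l^2 - 122*l - 14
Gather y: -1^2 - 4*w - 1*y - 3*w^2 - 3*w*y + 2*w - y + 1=-3*w^2 - 2*w + y*(-3*w - 2)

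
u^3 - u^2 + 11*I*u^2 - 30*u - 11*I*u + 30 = (u - 1)*(u + 5*I)*(u + 6*I)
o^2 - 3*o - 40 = (o - 8)*(o + 5)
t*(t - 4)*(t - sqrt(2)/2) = t^3 - 4*t^2 - sqrt(2)*t^2/2 + 2*sqrt(2)*t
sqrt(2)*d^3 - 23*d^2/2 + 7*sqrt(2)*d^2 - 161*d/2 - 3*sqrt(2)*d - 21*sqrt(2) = (d + 7)*(d - 6*sqrt(2))*(sqrt(2)*d + 1/2)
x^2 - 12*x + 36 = (x - 6)^2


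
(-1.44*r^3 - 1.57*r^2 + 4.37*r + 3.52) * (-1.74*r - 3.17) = 2.5056*r^4 + 7.2966*r^3 - 2.6269*r^2 - 19.9777*r - 11.1584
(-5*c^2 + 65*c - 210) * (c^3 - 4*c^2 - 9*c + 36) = -5*c^5 + 85*c^4 - 425*c^3 + 75*c^2 + 4230*c - 7560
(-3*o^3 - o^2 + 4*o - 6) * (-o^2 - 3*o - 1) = 3*o^5 + 10*o^4 + 2*o^3 - 5*o^2 + 14*o + 6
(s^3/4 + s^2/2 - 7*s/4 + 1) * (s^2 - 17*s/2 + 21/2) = s^5/4 - 13*s^4/8 - 27*s^3/8 + 169*s^2/8 - 215*s/8 + 21/2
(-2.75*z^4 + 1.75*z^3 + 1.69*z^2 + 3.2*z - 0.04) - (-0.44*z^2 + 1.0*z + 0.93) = -2.75*z^4 + 1.75*z^3 + 2.13*z^2 + 2.2*z - 0.97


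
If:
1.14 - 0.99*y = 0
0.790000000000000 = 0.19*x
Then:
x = 4.16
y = 1.15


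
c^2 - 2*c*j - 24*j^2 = (c - 6*j)*(c + 4*j)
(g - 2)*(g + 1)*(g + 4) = g^3 + 3*g^2 - 6*g - 8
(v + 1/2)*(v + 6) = v^2 + 13*v/2 + 3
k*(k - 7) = k^2 - 7*k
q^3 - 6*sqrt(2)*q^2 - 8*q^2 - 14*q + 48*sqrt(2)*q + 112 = (q - 8)*(q - 7*sqrt(2))*(q + sqrt(2))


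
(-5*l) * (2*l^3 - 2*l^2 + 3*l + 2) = -10*l^4 + 10*l^3 - 15*l^2 - 10*l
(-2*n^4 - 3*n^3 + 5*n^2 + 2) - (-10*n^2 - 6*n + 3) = -2*n^4 - 3*n^3 + 15*n^2 + 6*n - 1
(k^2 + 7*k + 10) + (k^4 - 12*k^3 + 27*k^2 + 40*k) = k^4 - 12*k^3 + 28*k^2 + 47*k + 10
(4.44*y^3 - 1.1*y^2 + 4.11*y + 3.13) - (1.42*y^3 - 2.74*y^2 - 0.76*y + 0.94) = 3.02*y^3 + 1.64*y^2 + 4.87*y + 2.19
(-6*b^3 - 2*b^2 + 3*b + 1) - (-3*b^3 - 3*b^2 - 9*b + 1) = -3*b^3 + b^2 + 12*b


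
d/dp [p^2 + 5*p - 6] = 2*p + 5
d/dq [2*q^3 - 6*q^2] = 6*q*(q - 2)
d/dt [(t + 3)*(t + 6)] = 2*t + 9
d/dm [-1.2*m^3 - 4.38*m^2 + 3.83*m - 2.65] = -3.6*m^2 - 8.76*m + 3.83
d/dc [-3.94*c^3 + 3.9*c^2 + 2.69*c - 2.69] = -11.82*c^2 + 7.8*c + 2.69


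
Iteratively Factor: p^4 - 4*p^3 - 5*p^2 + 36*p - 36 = (p + 3)*(p^3 - 7*p^2 + 16*p - 12) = (p - 2)*(p + 3)*(p^2 - 5*p + 6) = (p - 2)^2*(p + 3)*(p - 3)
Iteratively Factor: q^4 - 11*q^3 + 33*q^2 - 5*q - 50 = (q - 2)*(q^3 - 9*q^2 + 15*q + 25) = (q - 5)*(q - 2)*(q^2 - 4*q - 5) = (q - 5)^2*(q - 2)*(q + 1)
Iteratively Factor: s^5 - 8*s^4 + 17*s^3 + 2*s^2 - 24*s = (s - 3)*(s^4 - 5*s^3 + 2*s^2 + 8*s) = (s - 3)*(s - 2)*(s^3 - 3*s^2 - 4*s) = s*(s - 3)*(s - 2)*(s^2 - 3*s - 4) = s*(s - 4)*(s - 3)*(s - 2)*(s + 1)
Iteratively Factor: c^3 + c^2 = (c + 1)*(c^2) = c*(c + 1)*(c)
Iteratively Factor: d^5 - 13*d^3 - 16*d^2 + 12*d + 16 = (d + 2)*(d^4 - 2*d^3 - 9*d^2 + 2*d + 8) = (d + 2)^2*(d^3 - 4*d^2 - d + 4) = (d - 4)*(d + 2)^2*(d^2 - 1) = (d - 4)*(d - 1)*(d + 2)^2*(d + 1)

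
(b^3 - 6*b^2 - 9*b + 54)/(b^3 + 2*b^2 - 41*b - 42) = (b^2 - 9)/(b^2 + 8*b + 7)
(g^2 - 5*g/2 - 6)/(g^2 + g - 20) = (g + 3/2)/(g + 5)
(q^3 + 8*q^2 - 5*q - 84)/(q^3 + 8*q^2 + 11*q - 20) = (q^2 + 4*q - 21)/(q^2 + 4*q - 5)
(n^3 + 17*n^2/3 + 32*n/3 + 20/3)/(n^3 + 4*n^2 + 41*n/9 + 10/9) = 3*(n + 2)/(3*n + 1)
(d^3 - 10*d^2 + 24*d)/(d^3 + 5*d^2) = (d^2 - 10*d + 24)/(d*(d + 5))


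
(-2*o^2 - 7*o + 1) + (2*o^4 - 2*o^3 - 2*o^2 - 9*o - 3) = 2*o^4 - 2*o^3 - 4*o^2 - 16*o - 2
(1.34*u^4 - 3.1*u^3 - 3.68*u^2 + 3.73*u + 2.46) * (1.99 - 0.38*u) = -0.5092*u^5 + 3.8446*u^4 - 4.7706*u^3 - 8.7406*u^2 + 6.4879*u + 4.8954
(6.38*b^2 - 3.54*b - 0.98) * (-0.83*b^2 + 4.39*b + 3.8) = -5.2954*b^4 + 30.9464*b^3 + 9.5168*b^2 - 17.7542*b - 3.724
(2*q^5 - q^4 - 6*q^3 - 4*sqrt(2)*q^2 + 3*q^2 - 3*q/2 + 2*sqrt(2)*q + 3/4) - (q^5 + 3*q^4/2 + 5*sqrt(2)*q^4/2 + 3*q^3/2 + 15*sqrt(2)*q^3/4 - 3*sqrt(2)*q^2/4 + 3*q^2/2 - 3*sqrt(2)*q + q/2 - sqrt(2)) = q^5 - 5*sqrt(2)*q^4/2 - 5*q^4/2 - 15*q^3/2 - 15*sqrt(2)*q^3/4 - 13*sqrt(2)*q^2/4 + 3*q^2/2 - 2*q + 5*sqrt(2)*q + 3/4 + sqrt(2)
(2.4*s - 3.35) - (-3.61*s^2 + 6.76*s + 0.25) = 3.61*s^2 - 4.36*s - 3.6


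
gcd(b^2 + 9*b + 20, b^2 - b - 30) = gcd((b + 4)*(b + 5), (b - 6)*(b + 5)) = b + 5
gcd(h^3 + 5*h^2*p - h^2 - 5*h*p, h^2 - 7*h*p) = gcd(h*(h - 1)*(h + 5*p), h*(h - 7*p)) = h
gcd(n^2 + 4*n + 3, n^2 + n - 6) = n + 3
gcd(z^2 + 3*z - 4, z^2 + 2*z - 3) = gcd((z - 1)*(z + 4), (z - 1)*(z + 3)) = z - 1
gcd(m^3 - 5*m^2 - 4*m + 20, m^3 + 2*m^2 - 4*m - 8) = m^2 - 4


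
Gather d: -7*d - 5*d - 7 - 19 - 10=-12*d - 36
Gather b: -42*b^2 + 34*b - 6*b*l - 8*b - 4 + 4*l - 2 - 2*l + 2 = -42*b^2 + b*(26 - 6*l) + 2*l - 4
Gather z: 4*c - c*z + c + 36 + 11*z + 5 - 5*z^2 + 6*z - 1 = 5*c - 5*z^2 + z*(17 - c) + 40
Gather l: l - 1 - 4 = l - 5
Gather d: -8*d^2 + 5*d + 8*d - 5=-8*d^2 + 13*d - 5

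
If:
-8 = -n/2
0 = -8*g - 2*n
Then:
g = -4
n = 16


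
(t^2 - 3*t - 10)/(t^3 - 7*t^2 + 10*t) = (t + 2)/(t*(t - 2))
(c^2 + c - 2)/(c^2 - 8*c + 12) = (c^2 + c - 2)/(c^2 - 8*c + 12)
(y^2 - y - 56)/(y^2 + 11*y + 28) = (y - 8)/(y + 4)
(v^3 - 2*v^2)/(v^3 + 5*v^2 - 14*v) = v/(v + 7)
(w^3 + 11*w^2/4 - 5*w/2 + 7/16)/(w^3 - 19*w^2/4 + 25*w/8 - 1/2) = (w + 7/2)/(w - 4)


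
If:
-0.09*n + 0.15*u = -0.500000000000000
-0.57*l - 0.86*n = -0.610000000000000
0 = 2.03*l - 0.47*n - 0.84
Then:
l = 0.50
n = 0.38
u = -3.11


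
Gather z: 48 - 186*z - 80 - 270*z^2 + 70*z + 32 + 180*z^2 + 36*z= -90*z^2 - 80*z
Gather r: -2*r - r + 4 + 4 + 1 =9 - 3*r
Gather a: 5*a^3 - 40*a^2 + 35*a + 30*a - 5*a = 5*a^3 - 40*a^2 + 60*a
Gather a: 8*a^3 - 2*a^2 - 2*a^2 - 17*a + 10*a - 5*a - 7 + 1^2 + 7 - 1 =8*a^3 - 4*a^2 - 12*a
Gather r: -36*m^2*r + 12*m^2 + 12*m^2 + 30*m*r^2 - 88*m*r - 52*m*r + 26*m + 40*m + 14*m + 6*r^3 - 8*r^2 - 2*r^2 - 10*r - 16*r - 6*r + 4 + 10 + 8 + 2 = 24*m^2 + 80*m + 6*r^3 + r^2*(30*m - 10) + r*(-36*m^2 - 140*m - 32) + 24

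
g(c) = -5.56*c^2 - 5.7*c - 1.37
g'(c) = -11.12*c - 5.7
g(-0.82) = -0.43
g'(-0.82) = 3.42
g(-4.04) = -69.09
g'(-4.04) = 39.22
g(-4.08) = -70.67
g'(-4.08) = 39.67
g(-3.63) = -53.94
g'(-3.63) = 34.67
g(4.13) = -119.75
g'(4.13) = -51.63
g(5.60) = -207.65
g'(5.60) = -67.97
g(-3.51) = -49.86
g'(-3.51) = 33.33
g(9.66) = -575.27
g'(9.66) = -113.12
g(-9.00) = -400.43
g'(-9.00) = 94.38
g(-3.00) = -34.31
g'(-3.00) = 27.66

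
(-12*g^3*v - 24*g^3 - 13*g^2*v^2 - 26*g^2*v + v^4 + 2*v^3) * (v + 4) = -12*g^3*v^2 - 72*g^3*v - 96*g^3 - 13*g^2*v^3 - 78*g^2*v^2 - 104*g^2*v + v^5 + 6*v^4 + 8*v^3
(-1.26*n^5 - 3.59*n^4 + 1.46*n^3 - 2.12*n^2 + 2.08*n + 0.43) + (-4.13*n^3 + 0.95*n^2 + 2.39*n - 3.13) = -1.26*n^5 - 3.59*n^4 - 2.67*n^3 - 1.17*n^2 + 4.47*n - 2.7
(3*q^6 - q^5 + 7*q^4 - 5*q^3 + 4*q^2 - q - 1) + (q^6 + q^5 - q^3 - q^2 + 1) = 4*q^6 + 7*q^4 - 6*q^3 + 3*q^2 - q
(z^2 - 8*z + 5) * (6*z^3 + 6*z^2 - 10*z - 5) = 6*z^5 - 42*z^4 - 28*z^3 + 105*z^2 - 10*z - 25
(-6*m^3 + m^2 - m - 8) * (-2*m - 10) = 12*m^4 + 58*m^3 - 8*m^2 + 26*m + 80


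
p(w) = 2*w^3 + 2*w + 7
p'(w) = 6*w^2 + 2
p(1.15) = 12.34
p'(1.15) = 9.94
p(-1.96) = -11.98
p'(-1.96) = 25.05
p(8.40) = 1209.21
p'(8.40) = 425.36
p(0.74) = 9.29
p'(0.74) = 5.29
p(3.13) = 74.59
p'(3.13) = 60.78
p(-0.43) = 5.98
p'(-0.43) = 3.11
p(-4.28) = -158.37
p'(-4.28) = 111.91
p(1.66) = 19.47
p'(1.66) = 18.53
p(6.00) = 451.00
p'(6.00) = 218.00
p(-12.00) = -3473.00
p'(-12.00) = 866.00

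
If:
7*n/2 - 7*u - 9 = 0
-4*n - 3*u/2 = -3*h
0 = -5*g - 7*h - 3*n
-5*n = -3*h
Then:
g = 792/35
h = -90/7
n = -54/7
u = -36/7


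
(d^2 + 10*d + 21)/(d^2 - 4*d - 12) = (d^2 + 10*d + 21)/(d^2 - 4*d - 12)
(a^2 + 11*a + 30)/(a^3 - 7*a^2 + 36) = (a^2 + 11*a + 30)/(a^3 - 7*a^2 + 36)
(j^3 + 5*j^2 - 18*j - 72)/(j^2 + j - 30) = (j^2 - j - 12)/(j - 5)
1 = 1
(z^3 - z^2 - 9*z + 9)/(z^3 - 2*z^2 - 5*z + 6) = (z + 3)/(z + 2)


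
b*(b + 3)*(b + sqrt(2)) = b^3 + sqrt(2)*b^2 + 3*b^2 + 3*sqrt(2)*b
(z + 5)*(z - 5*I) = z^2 + 5*z - 5*I*z - 25*I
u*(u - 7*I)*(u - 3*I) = u^3 - 10*I*u^2 - 21*u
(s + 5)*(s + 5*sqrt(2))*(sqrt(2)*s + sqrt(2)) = sqrt(2)*s^3 + 6*sqrt(2)*s^2 + 10*s^2 + 5*sqrt(2)*s + 60*s + 50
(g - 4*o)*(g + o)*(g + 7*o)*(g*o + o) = g^4*o + 4*g^3*o^2 + g^3*o - 25*g^2*o^3 + 4*g^2*o^2 - 28*g*o^4 - 25*g*o^3 - 28*o^4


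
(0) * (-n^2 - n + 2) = 0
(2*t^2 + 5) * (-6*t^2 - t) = -12*t^4 - 2*t^3 - 30*t^2 - 5*t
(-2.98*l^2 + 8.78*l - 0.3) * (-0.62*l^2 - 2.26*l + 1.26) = 1.8476*l^4 + 1.2912*l^3 - 23.4116*l^2 + 11.7408*l - 0.378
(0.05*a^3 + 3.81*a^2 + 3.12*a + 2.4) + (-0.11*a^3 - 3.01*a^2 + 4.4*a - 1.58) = -0.06*a^3 + 0.8*a^2 + 7.52*a + 0.82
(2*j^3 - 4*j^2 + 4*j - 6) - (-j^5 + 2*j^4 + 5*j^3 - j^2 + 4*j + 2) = j^5 - 2*j^4 - 3*j^3 - 3*j^2 - 8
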